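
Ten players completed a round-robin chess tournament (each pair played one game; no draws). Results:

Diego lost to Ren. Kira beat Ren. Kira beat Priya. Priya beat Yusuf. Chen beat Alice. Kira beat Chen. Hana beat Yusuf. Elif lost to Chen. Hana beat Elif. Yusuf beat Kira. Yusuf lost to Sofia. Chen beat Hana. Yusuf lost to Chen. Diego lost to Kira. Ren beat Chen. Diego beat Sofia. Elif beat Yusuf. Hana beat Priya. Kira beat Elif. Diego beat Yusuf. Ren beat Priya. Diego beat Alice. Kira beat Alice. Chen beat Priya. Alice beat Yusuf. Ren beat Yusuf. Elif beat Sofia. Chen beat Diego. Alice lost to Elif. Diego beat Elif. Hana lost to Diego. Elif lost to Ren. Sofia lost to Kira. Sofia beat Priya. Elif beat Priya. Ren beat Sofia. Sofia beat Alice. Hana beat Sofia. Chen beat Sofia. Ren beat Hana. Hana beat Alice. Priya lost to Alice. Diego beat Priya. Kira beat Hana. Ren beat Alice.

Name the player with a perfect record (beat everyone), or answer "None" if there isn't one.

None

Highest win total is Ren with 8 (out of 9 possible).
Ren lost to Kira, so no player went undefeated.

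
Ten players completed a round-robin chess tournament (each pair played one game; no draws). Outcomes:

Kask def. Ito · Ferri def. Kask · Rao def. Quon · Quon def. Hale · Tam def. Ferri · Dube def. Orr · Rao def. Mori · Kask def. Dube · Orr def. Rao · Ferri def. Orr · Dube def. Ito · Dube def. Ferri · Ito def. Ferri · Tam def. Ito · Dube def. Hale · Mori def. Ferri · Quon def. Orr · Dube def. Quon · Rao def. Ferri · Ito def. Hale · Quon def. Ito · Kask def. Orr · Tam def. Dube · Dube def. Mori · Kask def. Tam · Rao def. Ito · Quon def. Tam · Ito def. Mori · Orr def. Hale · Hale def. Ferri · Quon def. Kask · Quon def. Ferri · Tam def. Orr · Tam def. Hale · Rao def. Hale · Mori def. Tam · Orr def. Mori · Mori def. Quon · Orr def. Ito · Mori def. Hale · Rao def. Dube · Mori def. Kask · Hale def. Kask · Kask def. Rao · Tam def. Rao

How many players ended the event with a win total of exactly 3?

Win totals: Tam 6, Ferri 2, Rao 6, Ito 3, Kask 5, Mori 5, Quon 6, Dube 6, Orr 4, Hale 2.
Exactly 3: Ito — 1 player.

1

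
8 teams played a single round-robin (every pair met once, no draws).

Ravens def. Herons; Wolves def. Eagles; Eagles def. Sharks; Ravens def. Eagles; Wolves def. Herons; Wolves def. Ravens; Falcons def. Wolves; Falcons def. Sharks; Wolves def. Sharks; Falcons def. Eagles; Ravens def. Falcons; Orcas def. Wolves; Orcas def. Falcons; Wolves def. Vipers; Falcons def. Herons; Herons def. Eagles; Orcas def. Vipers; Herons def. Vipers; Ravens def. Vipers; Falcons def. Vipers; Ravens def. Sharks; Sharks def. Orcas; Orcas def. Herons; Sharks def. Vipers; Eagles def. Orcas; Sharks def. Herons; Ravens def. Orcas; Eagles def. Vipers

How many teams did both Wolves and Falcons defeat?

Wolves beat: Sharks, Vipers, Herons, Eagles, Ravens.
Falcons beat: Sharks, Vipers, Herons, Wolves, Eagles.
Both beat: Sharks, Vipers, Herons, Eagles — 4.

4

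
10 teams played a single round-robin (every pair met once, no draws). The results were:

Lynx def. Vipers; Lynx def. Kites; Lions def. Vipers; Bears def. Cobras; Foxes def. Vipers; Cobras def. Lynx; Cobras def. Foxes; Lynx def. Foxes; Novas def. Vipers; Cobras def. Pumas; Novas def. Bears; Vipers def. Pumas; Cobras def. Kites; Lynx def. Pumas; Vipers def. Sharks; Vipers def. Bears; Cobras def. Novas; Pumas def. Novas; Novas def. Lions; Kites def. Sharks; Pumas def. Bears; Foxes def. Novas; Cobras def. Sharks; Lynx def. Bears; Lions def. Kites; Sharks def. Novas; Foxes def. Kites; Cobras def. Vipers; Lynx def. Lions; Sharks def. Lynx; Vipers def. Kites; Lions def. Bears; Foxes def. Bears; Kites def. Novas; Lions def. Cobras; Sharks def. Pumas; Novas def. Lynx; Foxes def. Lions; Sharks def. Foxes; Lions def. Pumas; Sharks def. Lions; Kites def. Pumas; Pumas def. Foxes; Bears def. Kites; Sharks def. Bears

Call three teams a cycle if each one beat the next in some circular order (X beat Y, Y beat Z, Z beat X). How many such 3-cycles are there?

Win totals: Cobras 7, Vipers 4, Pumas 3, Sharks 6, Foxes 5, Lynx 6, Lions 5, Kites 3, Novas 4, Bears 2.
A team with w wins dominates both others in C(w,2) triples; summing gives 21 + 6 + 3 + 15 + 10 + 15 + 10 + 3 + 6 + 1 = 90 transitive triples.
Total triples C(10,3) = 120, so cyclic triples = 120 − 90 = 30.

30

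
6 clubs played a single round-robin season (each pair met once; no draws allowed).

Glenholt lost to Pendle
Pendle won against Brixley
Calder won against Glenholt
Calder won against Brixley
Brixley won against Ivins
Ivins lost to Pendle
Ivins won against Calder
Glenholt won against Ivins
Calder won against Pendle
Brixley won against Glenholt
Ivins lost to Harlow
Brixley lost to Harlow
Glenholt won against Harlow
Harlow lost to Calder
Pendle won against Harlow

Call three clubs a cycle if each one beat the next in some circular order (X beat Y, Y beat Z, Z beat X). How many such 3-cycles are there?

5

Of the C(6,3) = 20 triples, the cyclic ones are: {Ivins, Glenholt, Calder}; {Ivins, Pendle, Calder}; {Ivins, Harlow, Calder}; {Ivins, Brixley, Calder}; {Glenholt, Harlow, Brixley}.
That is 5.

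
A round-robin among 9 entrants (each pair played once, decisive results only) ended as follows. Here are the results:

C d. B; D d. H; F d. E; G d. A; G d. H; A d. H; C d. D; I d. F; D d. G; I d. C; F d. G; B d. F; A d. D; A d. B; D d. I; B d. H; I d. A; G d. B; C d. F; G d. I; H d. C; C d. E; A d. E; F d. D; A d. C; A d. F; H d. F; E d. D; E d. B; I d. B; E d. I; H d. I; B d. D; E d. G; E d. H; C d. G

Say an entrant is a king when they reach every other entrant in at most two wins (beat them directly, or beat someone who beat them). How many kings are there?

A reaches everyone (king).
B cannot reach A in two steps.
C reaches everyone (king).
D cannot reach E in two steps.
E reaches everyone (king).
F cannot reach C in two steps.
G reaches everyone (king).
H reaches everyone (king).
I reaches everyone (king).
Kings: A, C, E, G, H, I — 6.

6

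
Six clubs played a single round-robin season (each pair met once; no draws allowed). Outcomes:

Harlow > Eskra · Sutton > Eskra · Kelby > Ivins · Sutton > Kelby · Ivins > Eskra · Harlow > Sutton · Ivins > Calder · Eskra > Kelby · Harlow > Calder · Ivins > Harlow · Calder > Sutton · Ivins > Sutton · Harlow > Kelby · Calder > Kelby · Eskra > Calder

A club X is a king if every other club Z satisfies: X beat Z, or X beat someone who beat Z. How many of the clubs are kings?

Eskra cannot reach Harlow in two steps.
Calder cannot reach Harlow in two steps.
Sutton cannot reach Harlow in two steps.
Ivins reaches everyone (king).
Kelby reaches everyone (king).
Harlow reaches everyone (king).
Kings: Ivins, Kelby, Harlow — 3.

3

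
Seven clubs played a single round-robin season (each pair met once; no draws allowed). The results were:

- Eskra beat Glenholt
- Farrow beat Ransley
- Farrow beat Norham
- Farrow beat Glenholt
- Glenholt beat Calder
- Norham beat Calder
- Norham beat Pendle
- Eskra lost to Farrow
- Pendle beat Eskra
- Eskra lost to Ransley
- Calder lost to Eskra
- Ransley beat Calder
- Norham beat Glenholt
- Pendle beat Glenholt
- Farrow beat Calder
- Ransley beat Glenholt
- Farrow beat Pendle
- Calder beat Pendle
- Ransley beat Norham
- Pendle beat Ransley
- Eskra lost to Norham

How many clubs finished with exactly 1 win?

2

Win totals: Norham 4, Eskra 2, Farrow 6, Glenholt 1, Pendle 3, Ransley 4, Calder 1.
Exactly 1: Glenholt, Calder — 2 clubs.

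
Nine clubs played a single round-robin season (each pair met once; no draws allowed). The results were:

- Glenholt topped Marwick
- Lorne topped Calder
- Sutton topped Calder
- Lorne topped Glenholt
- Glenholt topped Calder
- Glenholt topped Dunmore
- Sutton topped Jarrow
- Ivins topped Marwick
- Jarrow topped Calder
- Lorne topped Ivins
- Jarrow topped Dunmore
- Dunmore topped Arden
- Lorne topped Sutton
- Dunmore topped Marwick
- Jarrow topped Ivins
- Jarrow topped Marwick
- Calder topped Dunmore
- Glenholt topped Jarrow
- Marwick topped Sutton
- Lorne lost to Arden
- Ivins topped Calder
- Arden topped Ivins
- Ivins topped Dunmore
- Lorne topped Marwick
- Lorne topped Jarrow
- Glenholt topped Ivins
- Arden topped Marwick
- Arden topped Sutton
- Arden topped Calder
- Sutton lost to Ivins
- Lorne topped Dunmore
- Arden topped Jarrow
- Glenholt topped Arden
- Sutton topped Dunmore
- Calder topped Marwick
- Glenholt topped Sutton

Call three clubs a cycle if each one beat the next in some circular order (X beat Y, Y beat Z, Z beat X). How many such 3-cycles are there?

10

Win totals: Dunmore 2, Sutton 3, Glenholt 7, Arden 6, Marwick 1, Ivins 4, Jarrow 4, Lorne 7, Calder 2.
A club with w wins dominates both others in C(w,2) triples; summing gives 1 + 3 + 21 + 15 + 0 + 6 + 6 + 21 + 1 = 74 transitive triples.
Total triples C(9,3) = 84, so cyclic triples = 84 − 74 = 10.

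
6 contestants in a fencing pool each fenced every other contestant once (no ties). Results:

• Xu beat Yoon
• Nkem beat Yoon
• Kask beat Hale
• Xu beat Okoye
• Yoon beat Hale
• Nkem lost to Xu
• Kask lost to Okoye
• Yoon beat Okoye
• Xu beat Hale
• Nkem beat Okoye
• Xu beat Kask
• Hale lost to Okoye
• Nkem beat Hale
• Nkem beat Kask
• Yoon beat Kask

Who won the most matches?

Win totals: Yoon 3, Kask 1, Xu 5, Nkem 4, Hale 0, Okoye 2.
Xu leads with 5 wins (next highest: 4).

Xu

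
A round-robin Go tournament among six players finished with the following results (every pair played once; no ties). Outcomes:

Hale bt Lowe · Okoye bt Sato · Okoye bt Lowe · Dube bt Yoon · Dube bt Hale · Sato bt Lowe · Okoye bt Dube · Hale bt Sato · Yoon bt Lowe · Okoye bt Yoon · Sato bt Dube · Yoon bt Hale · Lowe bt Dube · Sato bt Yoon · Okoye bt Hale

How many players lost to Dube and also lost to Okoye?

Dube beat: Yoon, Hale.
Okoye beat: Lowe, Yoon, Hale, Dube, Sato.
Both beat: Yoon, Hale — 2.

2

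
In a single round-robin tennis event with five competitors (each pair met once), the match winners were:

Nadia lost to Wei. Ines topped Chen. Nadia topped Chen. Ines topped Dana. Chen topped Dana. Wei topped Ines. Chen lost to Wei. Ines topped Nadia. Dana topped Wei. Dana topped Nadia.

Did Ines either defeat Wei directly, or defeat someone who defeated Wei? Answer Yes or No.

Yes

Ines did not beat Wei directly.
Ines beat Dana, Chen, Nadia. Of those, Dana beat Wei.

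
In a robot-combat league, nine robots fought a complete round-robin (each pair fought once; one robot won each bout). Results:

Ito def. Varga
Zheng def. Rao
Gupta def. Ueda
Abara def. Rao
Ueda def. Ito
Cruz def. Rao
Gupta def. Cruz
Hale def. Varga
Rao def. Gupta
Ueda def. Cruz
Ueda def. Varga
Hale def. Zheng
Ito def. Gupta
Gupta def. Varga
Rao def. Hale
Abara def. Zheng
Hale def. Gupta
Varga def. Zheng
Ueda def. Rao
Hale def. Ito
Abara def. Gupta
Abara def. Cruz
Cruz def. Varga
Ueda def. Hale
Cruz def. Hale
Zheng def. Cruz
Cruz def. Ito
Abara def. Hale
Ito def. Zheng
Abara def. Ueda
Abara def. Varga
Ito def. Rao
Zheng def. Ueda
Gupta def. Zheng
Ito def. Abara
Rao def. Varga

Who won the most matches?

Win totals: Ito 5, Gupta 4, Cruz 4, Varga 1, Abara 7, Rao 3, Ueda 5, Hale 4, Zheng 3.
Abara leads with 7 wins (next highest: 5).

Abara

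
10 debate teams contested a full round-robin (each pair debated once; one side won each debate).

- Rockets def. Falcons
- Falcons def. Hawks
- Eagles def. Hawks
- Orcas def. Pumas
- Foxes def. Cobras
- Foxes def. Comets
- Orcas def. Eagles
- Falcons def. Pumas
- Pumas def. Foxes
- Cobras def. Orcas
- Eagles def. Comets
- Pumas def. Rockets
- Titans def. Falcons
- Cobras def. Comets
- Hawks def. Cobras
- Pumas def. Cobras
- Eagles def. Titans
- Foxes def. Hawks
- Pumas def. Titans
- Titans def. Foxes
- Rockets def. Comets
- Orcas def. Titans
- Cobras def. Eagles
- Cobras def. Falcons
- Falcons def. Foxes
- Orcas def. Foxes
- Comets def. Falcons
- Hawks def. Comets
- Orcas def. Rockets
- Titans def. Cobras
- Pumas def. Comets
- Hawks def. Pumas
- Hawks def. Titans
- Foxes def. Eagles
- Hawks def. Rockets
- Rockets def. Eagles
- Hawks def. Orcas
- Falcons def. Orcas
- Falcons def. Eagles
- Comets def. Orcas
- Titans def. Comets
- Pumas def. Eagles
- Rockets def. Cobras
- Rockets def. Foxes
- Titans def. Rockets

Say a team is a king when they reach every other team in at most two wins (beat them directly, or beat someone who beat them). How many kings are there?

Orcas reaches everyone (king).
Falcons reaches everyone (king).
Hawks reaches everyone (king).
Eagles reaches everyone (king).
Rockets reaches everyone (king).
Comets cannot reach Cobras in two steps.
Foxes reaches everyone (king).
Cobras reaches everyone (king).
Titans reaches everyone (king).
Pumas reaches everyone (king).
Kings: Orcas, Falcons, Hawks, Eagles, Rockets, Foxes, Cobras, Titans, Pumas — 9.

9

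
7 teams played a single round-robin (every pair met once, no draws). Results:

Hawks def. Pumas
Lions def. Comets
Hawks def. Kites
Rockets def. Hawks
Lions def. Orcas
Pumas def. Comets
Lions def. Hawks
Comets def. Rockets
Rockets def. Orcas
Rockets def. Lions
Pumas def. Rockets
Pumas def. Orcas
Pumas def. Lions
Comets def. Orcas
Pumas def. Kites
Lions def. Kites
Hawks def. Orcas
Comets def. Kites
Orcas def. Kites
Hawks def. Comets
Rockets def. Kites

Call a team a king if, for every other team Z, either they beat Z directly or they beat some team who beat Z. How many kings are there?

4

Comets cannot reach Pumas in two steps.
Rockets reaches everyone (king).
Kites cannot reach Comets, Rockets, Lions, Orcas, Hawks, Pumas in two steps.
Lions reaches everyone (king).
Orcas cannot reach Comets, Rockets, Lions, Hawks, Pumas in two steps.
Hawks reaches everyone (king).
Pumas reaches everyone (king).
Kings: Rockets, Lions, Hawks, Pumas — 4.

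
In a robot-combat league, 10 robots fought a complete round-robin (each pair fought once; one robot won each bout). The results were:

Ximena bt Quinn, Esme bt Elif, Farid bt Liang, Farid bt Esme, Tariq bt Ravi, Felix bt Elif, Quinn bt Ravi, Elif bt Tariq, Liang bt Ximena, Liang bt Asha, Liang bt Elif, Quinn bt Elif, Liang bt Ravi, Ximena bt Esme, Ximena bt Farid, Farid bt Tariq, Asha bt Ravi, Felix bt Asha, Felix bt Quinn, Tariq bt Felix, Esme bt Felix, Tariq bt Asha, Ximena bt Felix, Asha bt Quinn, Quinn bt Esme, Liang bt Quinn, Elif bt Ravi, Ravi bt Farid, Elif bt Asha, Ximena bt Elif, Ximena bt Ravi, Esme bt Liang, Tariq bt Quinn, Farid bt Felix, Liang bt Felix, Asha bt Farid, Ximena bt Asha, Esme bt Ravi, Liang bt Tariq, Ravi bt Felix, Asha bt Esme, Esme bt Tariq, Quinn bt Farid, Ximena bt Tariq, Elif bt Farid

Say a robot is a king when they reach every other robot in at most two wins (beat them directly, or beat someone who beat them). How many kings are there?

4

Liang reaches everyone (king).
Tariq cannot reach Liang, Ximena in two steps.
Ximena reaches everyone (king).
Farid reaches everyone (king).
Esme reaches everyone (king).
Asha cannot reach Ximena in two steps.
Felix cannot reach Liang, Ximena in two steps.
Ravi cannot reach Ximena in two steps.
Elif cannot reach Ximena in two steps.
Quinn cannot reach Ximena in two steps.
Kings: Liang, Ximena, Farid, Esme — 4.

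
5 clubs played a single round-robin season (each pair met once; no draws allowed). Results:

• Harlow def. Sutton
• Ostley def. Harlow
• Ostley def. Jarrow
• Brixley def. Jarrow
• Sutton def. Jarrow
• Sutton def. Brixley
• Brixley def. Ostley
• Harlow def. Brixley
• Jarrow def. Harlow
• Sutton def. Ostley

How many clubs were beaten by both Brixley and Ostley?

1

Brixley beat: Ostley, Jarrow.
Ostley beat: Jarrow, Harlow.
Both beat: Jarrow — 1.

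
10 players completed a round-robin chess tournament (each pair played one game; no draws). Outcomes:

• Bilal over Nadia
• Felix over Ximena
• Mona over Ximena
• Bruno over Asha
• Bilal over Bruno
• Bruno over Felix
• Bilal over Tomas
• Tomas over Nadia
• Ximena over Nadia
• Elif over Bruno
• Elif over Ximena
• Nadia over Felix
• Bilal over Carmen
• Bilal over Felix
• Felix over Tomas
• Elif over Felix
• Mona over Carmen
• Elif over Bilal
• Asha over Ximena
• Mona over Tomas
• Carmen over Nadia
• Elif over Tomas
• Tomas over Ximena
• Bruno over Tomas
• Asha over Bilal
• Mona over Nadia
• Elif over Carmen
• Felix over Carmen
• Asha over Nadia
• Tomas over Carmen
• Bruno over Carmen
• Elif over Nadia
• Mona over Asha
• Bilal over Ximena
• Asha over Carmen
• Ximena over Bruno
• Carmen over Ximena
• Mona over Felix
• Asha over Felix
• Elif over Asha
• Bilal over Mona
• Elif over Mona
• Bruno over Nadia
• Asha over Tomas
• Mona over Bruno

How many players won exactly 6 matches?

1

Win totals: Elif 9, Tomas 3, Asha 6, Carmen 2, Ximena 2, Bilal 7, Felix 3, Nadia 1, Bruno 5, Mona 7.
Exactly 6: Asha — 1 player.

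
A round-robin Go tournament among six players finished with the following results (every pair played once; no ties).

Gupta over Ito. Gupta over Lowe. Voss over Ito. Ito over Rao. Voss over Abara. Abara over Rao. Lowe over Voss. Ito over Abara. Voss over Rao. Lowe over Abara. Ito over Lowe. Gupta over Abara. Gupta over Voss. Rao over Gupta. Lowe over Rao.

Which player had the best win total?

Win totals: Ito 3, Lowe 3, Rao 1, Abara 1, Voss 3, Gupta 4.
Gupta leads with 4 wins (next highest: 3).

Gupta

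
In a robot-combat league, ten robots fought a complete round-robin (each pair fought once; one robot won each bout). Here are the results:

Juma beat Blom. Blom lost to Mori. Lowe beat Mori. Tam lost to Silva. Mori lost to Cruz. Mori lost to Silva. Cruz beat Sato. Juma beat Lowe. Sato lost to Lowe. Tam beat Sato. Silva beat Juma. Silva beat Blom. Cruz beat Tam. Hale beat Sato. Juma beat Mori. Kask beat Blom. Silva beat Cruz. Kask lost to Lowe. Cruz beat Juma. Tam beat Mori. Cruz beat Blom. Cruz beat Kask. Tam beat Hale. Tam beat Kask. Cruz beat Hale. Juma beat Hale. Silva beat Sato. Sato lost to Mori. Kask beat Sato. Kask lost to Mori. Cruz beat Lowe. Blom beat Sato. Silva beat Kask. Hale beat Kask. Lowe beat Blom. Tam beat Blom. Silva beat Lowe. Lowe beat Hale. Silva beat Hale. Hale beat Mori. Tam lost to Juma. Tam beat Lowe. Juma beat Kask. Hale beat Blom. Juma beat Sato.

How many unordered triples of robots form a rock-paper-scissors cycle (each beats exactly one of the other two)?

0

Win totals: Blom 1, Kask 2, Lowe 5, Mori 3, Juma 7, Cruz 8, Sato 0, Hale 4, Silva 9, Tam 6.
A robot with w wins dominates both others in C(w,2) triples; summing gives 0 + 1 + 10 + 3 + 21 + 28 + 0 + 6 + 36 + 15 = 120 transitive triples.
Total triples C(10,3) = 120, so cyclic triples = 120 − 120 = 0.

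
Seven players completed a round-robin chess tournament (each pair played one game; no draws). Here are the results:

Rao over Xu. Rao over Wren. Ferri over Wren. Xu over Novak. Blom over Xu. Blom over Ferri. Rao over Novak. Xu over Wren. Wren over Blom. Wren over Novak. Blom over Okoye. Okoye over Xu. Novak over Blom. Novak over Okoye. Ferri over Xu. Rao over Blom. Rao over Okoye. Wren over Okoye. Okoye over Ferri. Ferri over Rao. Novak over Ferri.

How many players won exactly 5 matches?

Win totals: Blom 3, Rao 5, Xu 2, Wren 3, Okoye 2, Ferri 3, Novak 3.
Exactly 5: Rao — 1 player.

1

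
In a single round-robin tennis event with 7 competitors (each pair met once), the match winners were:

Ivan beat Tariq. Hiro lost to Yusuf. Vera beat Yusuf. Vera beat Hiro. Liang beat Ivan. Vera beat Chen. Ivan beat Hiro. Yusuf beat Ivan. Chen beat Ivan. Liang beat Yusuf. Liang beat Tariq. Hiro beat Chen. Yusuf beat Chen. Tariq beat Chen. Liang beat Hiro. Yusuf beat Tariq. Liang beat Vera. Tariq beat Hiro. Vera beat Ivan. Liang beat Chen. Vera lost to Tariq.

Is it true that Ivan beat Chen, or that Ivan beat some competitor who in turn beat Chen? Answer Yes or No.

Ivan did not beat Chen directly.
Ivan beat Tariq, Hiro. Of those, Tariq beat Chen.

Yes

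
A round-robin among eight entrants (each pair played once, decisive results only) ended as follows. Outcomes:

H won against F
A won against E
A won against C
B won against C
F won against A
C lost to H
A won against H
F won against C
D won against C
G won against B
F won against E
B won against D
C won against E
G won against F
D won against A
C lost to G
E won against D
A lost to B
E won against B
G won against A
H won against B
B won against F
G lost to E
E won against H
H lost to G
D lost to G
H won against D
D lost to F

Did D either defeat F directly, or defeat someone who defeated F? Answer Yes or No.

No

D did not beat F directly.
D beat A, C, but each of them lost to F. No two-step path.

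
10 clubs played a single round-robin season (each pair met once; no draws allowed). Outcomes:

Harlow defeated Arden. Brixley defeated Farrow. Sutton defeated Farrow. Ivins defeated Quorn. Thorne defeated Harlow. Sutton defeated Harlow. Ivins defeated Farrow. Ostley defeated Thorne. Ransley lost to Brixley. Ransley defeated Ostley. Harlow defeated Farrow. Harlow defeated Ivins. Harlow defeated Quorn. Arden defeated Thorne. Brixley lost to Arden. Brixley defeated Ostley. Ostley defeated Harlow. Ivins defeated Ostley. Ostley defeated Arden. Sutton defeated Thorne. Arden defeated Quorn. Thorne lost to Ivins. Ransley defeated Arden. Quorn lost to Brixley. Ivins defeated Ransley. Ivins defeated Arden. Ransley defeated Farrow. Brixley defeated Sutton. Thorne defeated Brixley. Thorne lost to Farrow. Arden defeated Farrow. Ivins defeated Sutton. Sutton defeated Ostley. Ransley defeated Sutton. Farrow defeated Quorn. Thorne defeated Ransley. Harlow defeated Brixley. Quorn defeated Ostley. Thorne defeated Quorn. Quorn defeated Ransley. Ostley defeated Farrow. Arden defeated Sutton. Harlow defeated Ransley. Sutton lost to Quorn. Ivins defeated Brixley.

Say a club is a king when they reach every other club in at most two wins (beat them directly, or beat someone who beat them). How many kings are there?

5

Harlow reaches everyone (king).
Ransley cannot reach Ivins in two steps.
Farrow cannot reach Ivins, Arden in two steps.
Sutton reaches everyone (king).
Thorne reaches everyone (king).
Ivins reaches everyone (king).
Quorn cannot reach Ivins, Brixley in two steps.
Ostley reaches everyone (king).
Brixley cannot reach Ivins in two steps.
Arden cannot reach Ivins in two steps.
Kings: Harlow, Sutton, Thorne, Ivins, Ostley — 5.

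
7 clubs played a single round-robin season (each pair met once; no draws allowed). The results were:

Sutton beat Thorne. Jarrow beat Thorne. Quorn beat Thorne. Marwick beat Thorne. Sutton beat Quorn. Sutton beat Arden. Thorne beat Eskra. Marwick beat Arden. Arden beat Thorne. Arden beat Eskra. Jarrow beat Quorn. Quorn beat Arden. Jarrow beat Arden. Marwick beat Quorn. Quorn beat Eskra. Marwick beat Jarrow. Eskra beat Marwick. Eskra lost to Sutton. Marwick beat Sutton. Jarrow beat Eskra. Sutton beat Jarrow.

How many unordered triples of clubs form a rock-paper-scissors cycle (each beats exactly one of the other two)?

5

Win totals: Marwick 5, Eskra 1, Quorn 3, Thorne 1, Arden 2, Sutton 5, Jarrow 4.
A club with w wins dominates both others in C(w,2) triples; summing gives 10 + 0 + 3 + 0 + 1 + 10 + 6 = 30 transitive triples.
Total triples C(7,3) = 35, so cyclic triples = 35 − 30 = 5.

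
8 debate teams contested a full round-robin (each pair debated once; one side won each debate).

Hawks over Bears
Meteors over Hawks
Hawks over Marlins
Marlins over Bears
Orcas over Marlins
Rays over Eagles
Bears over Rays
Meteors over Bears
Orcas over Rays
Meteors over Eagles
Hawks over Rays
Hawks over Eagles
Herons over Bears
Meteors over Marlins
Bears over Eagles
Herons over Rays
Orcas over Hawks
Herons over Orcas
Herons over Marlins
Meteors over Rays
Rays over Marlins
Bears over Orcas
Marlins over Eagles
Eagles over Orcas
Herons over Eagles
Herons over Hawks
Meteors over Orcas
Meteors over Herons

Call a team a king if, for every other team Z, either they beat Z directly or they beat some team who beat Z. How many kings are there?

Eagles cannot reach Meteors, Herons, Bears in two steps.
Hawks cannot reach Meteors, Herons in two steps.
Meteors reaches everyone (king).
Herons cannot reach Meteors in two steps.
Orcas cannot reach Meteors, Herons in two steps.
Bears cannot reach Meteors, Herons in two steps.
Rays cannot reach Hawks, Meteors, Herons in two steps.
Marlins cannot reach Hawks, Meteors, Herons in two steps.
Kings: Meteors — 1.

1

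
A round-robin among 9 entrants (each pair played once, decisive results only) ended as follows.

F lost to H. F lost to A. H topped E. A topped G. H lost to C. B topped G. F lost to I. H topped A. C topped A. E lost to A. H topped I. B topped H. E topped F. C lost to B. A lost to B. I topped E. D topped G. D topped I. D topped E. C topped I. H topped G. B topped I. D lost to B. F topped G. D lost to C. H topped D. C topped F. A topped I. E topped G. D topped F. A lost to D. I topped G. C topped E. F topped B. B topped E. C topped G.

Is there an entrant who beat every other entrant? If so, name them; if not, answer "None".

Highest win total is C with 7 (out of 8 possible).
C lost to B, so no entrant went undefeated.

None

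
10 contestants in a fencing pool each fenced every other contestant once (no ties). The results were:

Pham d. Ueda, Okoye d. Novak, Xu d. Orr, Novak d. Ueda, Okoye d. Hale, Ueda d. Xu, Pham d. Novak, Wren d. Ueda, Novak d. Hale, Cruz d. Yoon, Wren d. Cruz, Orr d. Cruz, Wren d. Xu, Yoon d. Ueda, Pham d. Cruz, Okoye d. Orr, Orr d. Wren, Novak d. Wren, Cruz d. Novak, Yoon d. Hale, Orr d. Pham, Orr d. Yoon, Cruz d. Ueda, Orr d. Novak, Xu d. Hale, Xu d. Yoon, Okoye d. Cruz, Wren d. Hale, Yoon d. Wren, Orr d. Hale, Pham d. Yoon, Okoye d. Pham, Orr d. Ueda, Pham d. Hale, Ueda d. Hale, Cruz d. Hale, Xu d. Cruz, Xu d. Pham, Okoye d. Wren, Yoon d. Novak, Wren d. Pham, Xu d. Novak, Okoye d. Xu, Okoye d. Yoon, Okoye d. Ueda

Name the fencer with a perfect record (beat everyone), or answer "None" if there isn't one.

Okoye

Okoye has 9 wins out of 9 opponents — a perfect record.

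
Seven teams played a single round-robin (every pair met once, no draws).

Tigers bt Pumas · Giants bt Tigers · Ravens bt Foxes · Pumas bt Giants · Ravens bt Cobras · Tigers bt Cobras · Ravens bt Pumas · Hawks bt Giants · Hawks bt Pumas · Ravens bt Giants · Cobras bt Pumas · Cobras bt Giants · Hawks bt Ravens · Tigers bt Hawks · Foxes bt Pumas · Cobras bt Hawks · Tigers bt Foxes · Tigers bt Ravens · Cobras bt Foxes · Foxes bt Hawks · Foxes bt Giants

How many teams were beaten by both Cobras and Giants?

0

Cobras beat: Pumas, Hawks, Foxes, Giants.
Giants beat: Tigers.
No one was beaten by both.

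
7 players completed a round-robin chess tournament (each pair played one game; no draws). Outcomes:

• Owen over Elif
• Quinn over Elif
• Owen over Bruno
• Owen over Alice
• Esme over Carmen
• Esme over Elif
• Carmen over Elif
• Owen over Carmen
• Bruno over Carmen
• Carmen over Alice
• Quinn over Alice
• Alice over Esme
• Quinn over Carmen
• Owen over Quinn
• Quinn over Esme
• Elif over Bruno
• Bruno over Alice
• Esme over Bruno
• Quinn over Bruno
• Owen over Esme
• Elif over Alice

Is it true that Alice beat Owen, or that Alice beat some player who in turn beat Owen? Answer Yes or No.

No

Alice did not beat Owen directly.
Alice beat Esme, but each of them lost to Owen. No two-step path.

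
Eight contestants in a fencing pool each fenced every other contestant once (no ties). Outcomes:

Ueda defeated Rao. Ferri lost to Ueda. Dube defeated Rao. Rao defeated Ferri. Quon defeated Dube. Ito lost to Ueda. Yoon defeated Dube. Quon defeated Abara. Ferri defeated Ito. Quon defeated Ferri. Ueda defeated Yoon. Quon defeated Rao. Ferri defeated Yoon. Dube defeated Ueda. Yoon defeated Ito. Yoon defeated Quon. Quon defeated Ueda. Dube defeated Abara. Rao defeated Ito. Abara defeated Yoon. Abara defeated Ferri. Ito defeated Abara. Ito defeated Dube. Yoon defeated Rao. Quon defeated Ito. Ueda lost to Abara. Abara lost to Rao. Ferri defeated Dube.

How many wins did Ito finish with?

Ito's results: beat Abara, Dube; lost to Yoon, Rao, Ferri, Ueda, Quon.
That is 2 wins.

2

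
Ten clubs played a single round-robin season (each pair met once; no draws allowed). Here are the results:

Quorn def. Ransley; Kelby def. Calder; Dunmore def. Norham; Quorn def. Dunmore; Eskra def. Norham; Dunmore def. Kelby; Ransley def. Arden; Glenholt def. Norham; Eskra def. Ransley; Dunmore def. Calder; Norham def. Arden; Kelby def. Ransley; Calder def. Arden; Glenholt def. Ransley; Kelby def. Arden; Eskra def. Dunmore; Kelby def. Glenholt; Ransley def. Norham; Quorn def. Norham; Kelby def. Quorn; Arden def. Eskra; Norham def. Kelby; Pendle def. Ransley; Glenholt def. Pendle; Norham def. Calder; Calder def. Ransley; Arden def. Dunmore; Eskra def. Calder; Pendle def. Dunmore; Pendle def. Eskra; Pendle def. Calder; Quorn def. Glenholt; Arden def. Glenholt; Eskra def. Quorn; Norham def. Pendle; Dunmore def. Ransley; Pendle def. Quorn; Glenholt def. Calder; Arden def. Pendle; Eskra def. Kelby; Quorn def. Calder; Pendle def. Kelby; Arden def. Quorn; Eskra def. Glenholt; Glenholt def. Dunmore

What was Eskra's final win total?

7

Eskra's results: beat Calder, Dunmore, Quorn, Kelby, Ransley, Glenholt, Norham; lost to Arden, Pendle.
That is 7 wins.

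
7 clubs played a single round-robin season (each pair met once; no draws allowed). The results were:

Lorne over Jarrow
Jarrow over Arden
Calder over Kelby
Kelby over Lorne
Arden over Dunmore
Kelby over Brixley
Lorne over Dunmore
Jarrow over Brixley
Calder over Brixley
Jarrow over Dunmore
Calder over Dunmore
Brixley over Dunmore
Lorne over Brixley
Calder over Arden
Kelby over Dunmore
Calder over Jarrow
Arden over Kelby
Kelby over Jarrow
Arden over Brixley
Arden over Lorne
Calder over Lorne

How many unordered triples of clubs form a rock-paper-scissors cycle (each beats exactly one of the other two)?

Win totals: Calder 6, Dunmore 0, Lorne 3, Arden 4, Jarrow 3, Brixley 1, Kelby 4.
A club with w wins dominates both others in C(w,2) triples; summing gives 15 + 0 + 3 + 6 + 3 + 0 + 6 = 33 transitive triples.
Total triples C(7,3) = 35, so cyclic triples = 35 − 33 = 2.

2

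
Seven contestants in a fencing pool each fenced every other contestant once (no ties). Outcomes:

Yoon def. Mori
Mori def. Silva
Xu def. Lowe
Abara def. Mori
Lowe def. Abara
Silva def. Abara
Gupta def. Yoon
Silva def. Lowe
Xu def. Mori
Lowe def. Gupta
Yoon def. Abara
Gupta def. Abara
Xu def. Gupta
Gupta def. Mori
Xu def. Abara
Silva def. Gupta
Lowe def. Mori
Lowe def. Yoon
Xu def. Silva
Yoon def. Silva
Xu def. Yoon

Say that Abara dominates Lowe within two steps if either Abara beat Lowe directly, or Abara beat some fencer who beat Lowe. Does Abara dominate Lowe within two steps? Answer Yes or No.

Abara did not beat Lowe directly.
Abara beat Mori, but each of them lost to Lowe. No two-step path.

No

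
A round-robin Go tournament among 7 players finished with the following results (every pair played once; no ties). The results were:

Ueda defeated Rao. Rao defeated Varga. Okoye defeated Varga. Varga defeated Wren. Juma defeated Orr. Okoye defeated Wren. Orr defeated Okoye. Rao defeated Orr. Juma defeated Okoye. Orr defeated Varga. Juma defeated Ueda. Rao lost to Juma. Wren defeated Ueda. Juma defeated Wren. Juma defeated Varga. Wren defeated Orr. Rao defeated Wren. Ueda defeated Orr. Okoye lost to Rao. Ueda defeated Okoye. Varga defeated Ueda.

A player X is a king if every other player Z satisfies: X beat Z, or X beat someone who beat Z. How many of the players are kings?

1

Juma reaches everyone (king).
Wren cannot reach Juma in two steps.
Ueda cannot reach Juma in two steps.
Orr cannot reach Juma, Rao in two steps.
Rao cannot reach Juma in two steps.
Varga cannot reach Juma in two steps.
Okoye cannot reach Juma, Rao in two steps.
Kings: Juma — 1.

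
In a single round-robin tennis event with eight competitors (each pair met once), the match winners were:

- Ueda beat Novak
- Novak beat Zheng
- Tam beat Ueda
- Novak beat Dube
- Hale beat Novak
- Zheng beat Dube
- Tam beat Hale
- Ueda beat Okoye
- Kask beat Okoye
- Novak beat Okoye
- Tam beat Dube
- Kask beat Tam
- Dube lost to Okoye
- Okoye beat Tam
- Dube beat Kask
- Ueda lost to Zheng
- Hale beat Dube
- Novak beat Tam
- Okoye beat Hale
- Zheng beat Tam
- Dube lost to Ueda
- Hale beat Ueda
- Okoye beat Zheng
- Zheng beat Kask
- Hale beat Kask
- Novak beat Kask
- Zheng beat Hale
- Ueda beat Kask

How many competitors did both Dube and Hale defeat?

1

Dube beat: Kask.
Hale beat: Kask, Dube, Novak, Ueda.
Both beat: Kask — 1.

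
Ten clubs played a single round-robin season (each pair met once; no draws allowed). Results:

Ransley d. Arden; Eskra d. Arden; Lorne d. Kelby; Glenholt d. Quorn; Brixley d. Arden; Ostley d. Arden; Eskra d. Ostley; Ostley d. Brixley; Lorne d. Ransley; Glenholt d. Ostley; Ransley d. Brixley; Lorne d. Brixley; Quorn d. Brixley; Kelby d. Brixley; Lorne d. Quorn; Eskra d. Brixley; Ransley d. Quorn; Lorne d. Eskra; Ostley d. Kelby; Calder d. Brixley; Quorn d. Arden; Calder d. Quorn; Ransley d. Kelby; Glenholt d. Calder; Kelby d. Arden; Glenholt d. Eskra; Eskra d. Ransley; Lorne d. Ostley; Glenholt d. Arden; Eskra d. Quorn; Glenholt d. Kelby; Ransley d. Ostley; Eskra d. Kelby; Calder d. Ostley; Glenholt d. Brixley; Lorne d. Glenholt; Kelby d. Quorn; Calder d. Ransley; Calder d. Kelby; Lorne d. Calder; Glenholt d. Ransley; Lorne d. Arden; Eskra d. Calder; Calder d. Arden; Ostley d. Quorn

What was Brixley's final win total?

Brixley's results: beat Arden; lost to Ransley, Eskra, Ostley, Kelby, Quorn, Lorne, Glenholt, Calder.
That is 1 win.

1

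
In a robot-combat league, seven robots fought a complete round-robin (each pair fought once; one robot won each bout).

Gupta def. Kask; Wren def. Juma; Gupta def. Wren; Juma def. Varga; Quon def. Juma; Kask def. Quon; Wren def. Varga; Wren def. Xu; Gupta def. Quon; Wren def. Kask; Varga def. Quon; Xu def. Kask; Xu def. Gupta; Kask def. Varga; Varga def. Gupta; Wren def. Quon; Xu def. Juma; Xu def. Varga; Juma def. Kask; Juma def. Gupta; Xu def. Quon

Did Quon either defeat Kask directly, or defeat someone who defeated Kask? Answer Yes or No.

Quon did not beat Kask directly.
Quon beat Juma. Of those, Juma beat Kask.

Yes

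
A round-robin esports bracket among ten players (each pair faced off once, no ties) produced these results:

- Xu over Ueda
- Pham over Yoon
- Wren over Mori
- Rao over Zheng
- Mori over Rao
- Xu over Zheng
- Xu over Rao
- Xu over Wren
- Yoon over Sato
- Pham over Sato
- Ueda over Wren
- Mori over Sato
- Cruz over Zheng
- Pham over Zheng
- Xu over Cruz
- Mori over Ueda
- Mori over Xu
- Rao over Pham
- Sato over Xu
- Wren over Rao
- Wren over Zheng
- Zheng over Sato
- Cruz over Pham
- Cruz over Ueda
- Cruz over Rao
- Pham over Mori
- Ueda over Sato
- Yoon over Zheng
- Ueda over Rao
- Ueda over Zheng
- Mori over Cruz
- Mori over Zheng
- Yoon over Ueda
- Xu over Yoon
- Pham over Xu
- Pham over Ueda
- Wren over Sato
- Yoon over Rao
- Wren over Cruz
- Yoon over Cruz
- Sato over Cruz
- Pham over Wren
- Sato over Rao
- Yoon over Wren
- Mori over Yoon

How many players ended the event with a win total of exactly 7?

2

Win totals: Rao 2, Pham 7, Yoon 6, Ueda 4, Wren 5, Zheng 1, Xu 6, Sato 3, Mori 7, Cruz 4.
Exactly 7: Pham, Mori — 2 players.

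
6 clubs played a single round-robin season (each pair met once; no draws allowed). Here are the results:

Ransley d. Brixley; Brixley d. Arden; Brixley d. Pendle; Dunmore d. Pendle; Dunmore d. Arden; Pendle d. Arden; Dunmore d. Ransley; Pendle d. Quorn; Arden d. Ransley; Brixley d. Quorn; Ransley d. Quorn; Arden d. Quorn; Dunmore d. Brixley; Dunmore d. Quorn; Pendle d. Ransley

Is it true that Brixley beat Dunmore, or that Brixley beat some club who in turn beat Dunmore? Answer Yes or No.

No

Brixley did not beat Dunmore directly.
Brixley beat Quorn, Arden, Pendle, but each of them lost to Dunmore. No two-step path.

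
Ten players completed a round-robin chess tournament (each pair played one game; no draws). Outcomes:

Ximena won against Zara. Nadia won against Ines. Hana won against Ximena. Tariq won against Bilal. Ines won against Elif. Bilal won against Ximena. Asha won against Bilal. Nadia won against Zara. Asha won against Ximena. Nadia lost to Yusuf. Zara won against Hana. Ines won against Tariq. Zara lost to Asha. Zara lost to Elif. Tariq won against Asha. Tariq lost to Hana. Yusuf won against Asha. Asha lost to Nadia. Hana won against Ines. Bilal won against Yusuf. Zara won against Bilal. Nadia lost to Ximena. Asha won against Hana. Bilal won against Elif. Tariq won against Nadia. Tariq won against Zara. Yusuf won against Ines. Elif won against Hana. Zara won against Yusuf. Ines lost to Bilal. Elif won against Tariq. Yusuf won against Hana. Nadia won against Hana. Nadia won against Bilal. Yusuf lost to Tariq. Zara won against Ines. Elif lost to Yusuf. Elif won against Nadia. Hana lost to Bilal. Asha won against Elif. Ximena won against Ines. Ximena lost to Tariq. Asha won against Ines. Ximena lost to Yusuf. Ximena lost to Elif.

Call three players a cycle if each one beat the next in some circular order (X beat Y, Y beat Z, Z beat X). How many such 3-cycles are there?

32

Win totals: Ximena 3, Hana 3, Tariq 6, Nadia 5, Ines 2, Asha 6, Bilal 5, Zara 4, Elif 5, Yusuf 6.
A player with w wins dominates both others in C(w,2) triples; summing gives 3 + 3 + 15 + 10 + 1 + 15 + 10 + 6 + 10 + 15 = 88 transitive triples.
Total triples C(10,3) = 120, so cyclic triples = 120 − 88 = 32.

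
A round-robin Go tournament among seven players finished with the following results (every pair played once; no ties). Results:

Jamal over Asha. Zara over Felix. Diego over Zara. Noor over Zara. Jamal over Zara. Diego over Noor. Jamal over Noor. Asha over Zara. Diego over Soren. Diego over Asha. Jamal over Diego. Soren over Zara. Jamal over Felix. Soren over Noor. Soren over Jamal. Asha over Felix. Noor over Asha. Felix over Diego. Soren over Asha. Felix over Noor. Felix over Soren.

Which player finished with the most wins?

Jamal

Win totals: Zara 1, Asha 2, Diego 4, Soren 4, Noor 2, Jamal 5, Felix 3.
Jamal leads with 5 wins (next highest: 4).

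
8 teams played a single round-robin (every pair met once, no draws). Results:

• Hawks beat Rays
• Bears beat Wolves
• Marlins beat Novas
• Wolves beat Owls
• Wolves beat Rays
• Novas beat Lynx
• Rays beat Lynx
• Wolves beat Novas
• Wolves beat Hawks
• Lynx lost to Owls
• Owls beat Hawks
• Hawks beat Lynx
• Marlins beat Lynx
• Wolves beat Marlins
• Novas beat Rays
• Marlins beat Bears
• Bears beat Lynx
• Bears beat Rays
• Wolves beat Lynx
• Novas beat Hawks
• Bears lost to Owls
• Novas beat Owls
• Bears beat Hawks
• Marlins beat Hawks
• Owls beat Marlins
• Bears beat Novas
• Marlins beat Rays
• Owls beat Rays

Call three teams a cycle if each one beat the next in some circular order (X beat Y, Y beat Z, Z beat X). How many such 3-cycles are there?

4

Win totals: Novas 4, Bears 5, Lynx 0, Wolves 6, Rays 1, Marlins 5, Hawks 2, Owls 5.
A team with w wins dominates both others in C(w,2) triples; summing gives 6 + 10 + 0 + 15 + 0 + 10 + 1 + 10 = 52 transitive triples.
Total triples C(8,3) = 56, so cyclic triples = 56 − 52 = 4.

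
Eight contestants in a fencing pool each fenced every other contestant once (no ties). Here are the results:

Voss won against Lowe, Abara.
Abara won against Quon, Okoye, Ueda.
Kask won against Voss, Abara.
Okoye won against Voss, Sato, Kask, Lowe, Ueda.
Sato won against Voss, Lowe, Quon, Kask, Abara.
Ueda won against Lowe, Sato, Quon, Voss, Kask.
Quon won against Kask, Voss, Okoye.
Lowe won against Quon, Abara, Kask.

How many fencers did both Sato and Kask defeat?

Sato beat: Kask, Quon, Lowe, Voss, Abara.
Kask beat: Voss, Abara.
Both beat: Voss, Abara — 2.

2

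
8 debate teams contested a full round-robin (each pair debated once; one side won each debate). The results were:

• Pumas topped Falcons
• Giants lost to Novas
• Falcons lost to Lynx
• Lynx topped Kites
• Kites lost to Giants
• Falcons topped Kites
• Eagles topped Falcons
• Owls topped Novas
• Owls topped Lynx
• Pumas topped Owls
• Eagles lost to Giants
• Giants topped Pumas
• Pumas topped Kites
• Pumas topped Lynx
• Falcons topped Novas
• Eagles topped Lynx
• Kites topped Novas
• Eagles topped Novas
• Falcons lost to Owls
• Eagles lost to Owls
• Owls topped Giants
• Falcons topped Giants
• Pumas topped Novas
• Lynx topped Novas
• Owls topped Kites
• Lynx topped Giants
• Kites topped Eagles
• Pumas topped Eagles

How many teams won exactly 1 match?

Win totals: Lynx 4, Owls 6, Pumas 6, Kites 2, Falcons 3, Giants 3, Novas 1, Eagles 3.
Exactly 1: Novas — 1 team.

1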